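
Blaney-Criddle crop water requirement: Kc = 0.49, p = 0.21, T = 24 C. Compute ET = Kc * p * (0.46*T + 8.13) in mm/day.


ET = Kc * p * (0.46*T + 8.13)
ET = 0.49 * 0.21 * (0.46*24 + 8.13)
ET = 0.49 * 0.21 * 19.1700

1.9726 mm/day


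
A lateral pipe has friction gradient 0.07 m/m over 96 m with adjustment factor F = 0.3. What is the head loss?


hf = J * L * F = 0.07 * 96 * 0.3 = 2.0160 m

2.0160 m


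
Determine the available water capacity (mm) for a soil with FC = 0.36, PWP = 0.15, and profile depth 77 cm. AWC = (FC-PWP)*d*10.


AWC = (FC - PWP) * d * 10
AWC = (0.36 - 0.15) * 77 * 10
AWC = 0.2100 * 77 * 10

161.7000 mm


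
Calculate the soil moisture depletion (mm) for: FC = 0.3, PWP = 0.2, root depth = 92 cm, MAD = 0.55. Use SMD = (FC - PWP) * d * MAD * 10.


SMD = (FC - PWP) * d * MAD * 10
SMD = (0.3 - 0.2) * 92 * 0.55 * 10
SMD = 0.1000 * 92 * 0.55 * 10

50.6000 mm


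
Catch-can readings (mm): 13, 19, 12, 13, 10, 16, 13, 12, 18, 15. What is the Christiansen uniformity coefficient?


mean = 14.100000 mm
MAD = 2.320000 mm
CU = (1 - 2.320000/14.100000)*100

83.5461 %


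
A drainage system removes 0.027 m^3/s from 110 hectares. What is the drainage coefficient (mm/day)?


DC = Q * 86400 / (A * 10000) * 1000
DC = 0.027 * 86400 / (110 * 10000) * 1000
DC = 2332800.0000 / 1100000

2.1207 mm/day


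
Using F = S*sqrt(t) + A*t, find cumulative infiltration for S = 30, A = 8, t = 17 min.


F = S*sqrt(t) + A*t
F = 30*sqrt(17) + 8*17
F = 30*4.123106 + 136

259.6932 mm


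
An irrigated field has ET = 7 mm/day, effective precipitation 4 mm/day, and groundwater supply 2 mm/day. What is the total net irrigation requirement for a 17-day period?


Daily deficit = ET - Pe - GW = 7 - 4 - 2 = 1 mm/day
NIR = 1 * 17 = 17 mm

17.0000 mm


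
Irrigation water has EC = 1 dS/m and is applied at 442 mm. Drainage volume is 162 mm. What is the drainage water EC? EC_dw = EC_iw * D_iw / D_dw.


EC_dw = EC_iw * D_iw / D_dw
EC_dw = 1 * 442 / 162
EC_dw = 442 / 162

2.7284 dS/m


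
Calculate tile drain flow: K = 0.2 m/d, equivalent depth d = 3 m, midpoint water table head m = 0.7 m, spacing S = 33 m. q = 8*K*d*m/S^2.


q = 8*K*d*m/S^2
q = 8*0.2*3*0.7/33^2
q = 3.3600 / 1089

0.0031 m/d


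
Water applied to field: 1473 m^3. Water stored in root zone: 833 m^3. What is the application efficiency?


Ea = V_root / V_field * 100 = 833 / 1473 * 100 = 56.5513%

56.5513 %


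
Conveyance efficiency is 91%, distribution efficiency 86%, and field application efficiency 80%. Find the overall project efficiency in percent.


Ec = 0.91, Eb = 0.86, Ea = 0.8
E = 0.91 * 0.86 * 0.8 * 100 = 62.6080%

62.6080 %


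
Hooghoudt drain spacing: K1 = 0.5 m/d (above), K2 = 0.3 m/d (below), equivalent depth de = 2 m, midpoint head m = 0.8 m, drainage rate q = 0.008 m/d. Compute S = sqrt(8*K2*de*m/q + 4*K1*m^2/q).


S^2 = 8*K2*de*m/q + 4*K1*m^2/q
S^2 = 8*0.3*2*0.8/0.008 + 4*0.5*0.8^2/0.008
S = sqrt(640.0000)

25.2982 m


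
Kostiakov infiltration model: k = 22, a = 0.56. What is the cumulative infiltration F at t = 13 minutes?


F = k * t^a = 22 * 13^0.56
F = 22 * 4.205409

92.5190 mm


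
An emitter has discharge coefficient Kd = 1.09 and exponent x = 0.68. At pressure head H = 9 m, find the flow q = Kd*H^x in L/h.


q = Kd * H^x = 1.09 * 9^0.68 = 1.09 * 4.455382

4.8564 L/h


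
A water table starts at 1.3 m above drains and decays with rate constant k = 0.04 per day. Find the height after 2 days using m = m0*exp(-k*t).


m = m0 * exp(-k*t)
m = 1.3 * exp(-0.04 * 2)
m = 1.3 * exp(-0.0800)

1.2001 m


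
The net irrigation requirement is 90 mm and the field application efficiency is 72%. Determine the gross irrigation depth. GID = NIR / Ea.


Ea = 72% = 0.72
GID = NIR / Ea = 90 / 0.72 = 125.0000 mm

125.0000 mm


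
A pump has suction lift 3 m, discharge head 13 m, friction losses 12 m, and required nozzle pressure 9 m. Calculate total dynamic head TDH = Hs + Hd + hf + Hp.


TDH = Hs + Hd + hf + Hp = 3 + 13 + 12 + 9 = 37

37 m


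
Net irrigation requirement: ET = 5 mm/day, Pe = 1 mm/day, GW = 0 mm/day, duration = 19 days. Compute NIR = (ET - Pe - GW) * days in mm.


Daily deficit = ET - Pe - GW = 5 - 1 - 0 = 4 mm/day
NIR = 4 * 19 = 76 mm

76.0000 mm


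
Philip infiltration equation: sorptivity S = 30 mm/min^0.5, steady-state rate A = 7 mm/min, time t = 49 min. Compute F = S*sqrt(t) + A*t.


F = S*sqrt(t) + A*t
F = 30*sqrt(49) + 7*49
F = 30*7.000000 + 343

553.0000 mm


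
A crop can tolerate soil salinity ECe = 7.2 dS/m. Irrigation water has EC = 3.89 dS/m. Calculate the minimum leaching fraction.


LR = ECiw / (5*ECe - ECiw)
LR = 3.89 / (5*7.2 - 3.89)
LR = 3.89 / 32.1100

0.1211


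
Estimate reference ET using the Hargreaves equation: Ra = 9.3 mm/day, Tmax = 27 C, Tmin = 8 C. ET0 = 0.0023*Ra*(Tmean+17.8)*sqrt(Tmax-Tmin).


Tmean = (Tmax + Tmin)/2 = (27 + 8)/2 = 17.5
ET0 = 0.0023 * 9.3 * (17.5 + 17.8) * sqrt(27 - 8)
ET0 = 0.0023 * 9.3 * 35.3 * 4.358899

3.2913 mm/day


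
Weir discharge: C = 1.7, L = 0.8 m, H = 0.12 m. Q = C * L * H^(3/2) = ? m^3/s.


Q = C * L * H^(3/2) = 1.7 * 0.8 * 0.12^1.5 = 1.7 * 0.8 * 0.041569

0.0565 m^3/s


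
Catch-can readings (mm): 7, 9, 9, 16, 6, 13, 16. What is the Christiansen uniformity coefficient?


mean = 10.857143 mm
MAD = 3.551020 mm
CU = (1 - 3.551020/10.857143)*100

67.2932 %


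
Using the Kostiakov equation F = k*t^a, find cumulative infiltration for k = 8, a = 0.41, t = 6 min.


F = k * t^a = 8 * 6^0.41
F = 8 * 2.084693

16.6775 mm


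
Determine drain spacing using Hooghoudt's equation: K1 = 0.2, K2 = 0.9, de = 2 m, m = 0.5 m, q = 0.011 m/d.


S^2 = 8*K2*de*m/q + 4*K1*m^2/q
S^2 = 8*0.9*2*0.5/0.011 + 4*0.2*0.5^2/0.011
S = sqrt(672.7273)

25.9370 m


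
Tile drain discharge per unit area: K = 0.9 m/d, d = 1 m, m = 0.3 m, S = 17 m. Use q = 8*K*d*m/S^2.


q = 8*K*d*m/S^2
q = 8*0.9*1*0.3/17^2
q = 2.1600 / 289

0.0075 m/d


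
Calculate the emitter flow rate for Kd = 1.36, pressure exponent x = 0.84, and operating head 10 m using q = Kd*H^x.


q = Kd * H^x = 1.36 * 10^0.84 = 1.36 * 6.918310

9.4089 L/h


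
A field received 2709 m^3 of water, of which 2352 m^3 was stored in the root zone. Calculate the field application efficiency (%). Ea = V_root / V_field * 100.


Ea = V_root / V_field * 100 = 2352 / 2709 * 100 = 86.8217%

86.8217 %


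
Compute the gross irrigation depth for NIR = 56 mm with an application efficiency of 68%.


Ea = 68% = 0.68
GID = NIR / Ea = 56 / 0.68 = 82.3529 mm

82.3529 mm


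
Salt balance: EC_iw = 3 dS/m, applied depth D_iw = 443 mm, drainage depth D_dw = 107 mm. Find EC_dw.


EC_dw = EC_iw * D_iw / D_dw
EC_dw = 3 * 443 / 107
EC_dw = 1329 / 107

12.4206 dS/m


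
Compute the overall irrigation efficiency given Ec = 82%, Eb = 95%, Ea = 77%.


Ec = 0.82, Eb = 0.95, Ea = 0.77
E = 0.82 * 0.95 * 0.77 * 100 = 59.9830%

59.9830 %


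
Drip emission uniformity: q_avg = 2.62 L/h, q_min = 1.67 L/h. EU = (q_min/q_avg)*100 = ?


EU = (q_min/q_avg)*100 = (1.67/2.62)*100 = 63.7405%

63.7405 %


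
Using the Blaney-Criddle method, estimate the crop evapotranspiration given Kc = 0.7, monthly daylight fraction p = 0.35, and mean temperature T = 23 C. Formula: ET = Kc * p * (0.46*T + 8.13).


ET = Kc * p * (0.46*T + 8.13)
ET = 0.7 * 0.35 * (0.46*23 + 8.13)
ET = 0.7 * 0.35 * 18.7100

4.5839 mm/day


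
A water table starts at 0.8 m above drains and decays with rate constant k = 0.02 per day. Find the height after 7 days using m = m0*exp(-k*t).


m = m0 * exp(-k*t)
m = 0.8 * exp(-0.02 * 7)
m = 0.8 * exp(-0.1400)

0.6955 m


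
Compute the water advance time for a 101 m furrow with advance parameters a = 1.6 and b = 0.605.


t = (L/a)^(1/b)
t = (101/1.6)^(1/0.605)
t = 63.125000^(1/0.605)

945.2343 min


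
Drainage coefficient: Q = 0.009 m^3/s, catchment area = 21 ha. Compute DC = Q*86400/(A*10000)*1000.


DC = Q * 86400 / (A * 10000) * 1000
DC = 0.009 * 86400 / (21 * 10000) * 1000
DC = 777600.0000 / 210000

3.7029 mm/day


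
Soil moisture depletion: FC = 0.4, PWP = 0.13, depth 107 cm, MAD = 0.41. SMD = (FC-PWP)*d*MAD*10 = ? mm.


SMD = (FC - PWP) * d * MAD * 10
SMD = (0.4 - 0.13) * 107 * 0.41 * 10
SMD = 0.2700 * 107 * 0.41 * 10

118.4490 mm


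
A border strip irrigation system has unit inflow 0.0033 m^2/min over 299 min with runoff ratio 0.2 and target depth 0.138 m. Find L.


L = q*t/((1+r)*Z)
L = 0.0033*299/((1+0.2)*0.138)
L = 0.9867/0.1656

5.9583 m


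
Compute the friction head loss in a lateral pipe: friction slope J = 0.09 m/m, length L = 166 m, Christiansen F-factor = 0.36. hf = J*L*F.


hf = J * L * F = 0.09 * 166 * 0.36 = 5.3784 m

5.3784 m


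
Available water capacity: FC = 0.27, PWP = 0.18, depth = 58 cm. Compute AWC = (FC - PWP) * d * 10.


AWC = (FC - PWP) * d * 10
AWC = (0.27 - 0.18) * 58 * 10
AWC = 0.0900 * 58 * 10

52.2000 mm


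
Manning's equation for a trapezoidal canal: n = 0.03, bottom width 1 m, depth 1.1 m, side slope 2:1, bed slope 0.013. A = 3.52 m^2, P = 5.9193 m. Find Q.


R = A/P = 3.52/5.9193 = 0.594665
Q = (1/0.03) * 3.52 * 0.594665^(2/3) * 0.013^0.5

9.4604 m^3/s


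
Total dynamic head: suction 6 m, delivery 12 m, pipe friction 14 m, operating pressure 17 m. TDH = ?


TDH = Hs + Hd + hf + Hp = 6 + 12 + 14 + 17 = 49

49 m


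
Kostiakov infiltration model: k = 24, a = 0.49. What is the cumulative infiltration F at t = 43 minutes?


F = k * t^a = 24 * 43^0.49
F = 24 * 6.315381

151.5691 mm


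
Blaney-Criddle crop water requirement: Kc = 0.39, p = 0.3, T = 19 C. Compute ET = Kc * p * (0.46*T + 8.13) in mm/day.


ET = Kc * p * (0.46*T + 8.13)
ET = 0.39 * 0.3 * (0.46*19 + 8.13)
ET = 0.39 * 0.3 * 16.8700

1.9738 mm/day


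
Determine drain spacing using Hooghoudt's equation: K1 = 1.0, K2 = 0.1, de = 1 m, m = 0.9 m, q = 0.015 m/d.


S^2 = 8*K2*de*m/q + 4*K1*m^2/q
S^2 = 8*0.1*1*0.9/0.015 + 4*1.0*0.9^2/0.015
S = sqrt(264.0000)

16.2481 m


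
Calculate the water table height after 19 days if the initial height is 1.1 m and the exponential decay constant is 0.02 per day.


m = m0 * exp(-k*t)
m = 1.1 * exp(-0.02 * 19)
m = 1.1 * exp(-0.3800)

0.7522 m


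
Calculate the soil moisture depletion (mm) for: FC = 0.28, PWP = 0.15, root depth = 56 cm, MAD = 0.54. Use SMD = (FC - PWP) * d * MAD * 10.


SMD = (FC - PWP) * d * MAD * 10
SMD = (0.28 - 0.15) * 56 * 0.54 * 10
SMD = 0.1300 * 56 * 0.54 * 10

39.3120 mm


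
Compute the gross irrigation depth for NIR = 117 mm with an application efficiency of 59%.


Ea = 59% = 0.59
GID = NIR / Ea = 117 / 0.59 = 198.3051 mm

198.3051 mm


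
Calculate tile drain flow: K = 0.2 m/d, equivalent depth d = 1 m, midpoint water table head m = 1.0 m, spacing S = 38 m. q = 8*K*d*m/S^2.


q = 8*K*d*m/S^2
q = 8*0.2*1*1.0/38^2
q = 1.6000 / 1444

0.0011 m/d


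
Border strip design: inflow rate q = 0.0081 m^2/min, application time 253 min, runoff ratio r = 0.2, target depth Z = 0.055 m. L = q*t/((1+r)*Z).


L = q*t/((1+r)*Z)
L = 0.0081*253/((1+0.2)*0.055)
L = 2.0493/0.066

31.0500 m


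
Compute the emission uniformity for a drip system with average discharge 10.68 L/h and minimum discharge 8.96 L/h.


EU = (q_min/q_avg)*100 = (8.96/10.68)*100 = 83.8951%

83.8951 %


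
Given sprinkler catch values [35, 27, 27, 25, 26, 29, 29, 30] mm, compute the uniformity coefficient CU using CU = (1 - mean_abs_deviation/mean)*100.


mean = 28.500000 mm
MAD = 2.250000 mm
CU = (1 - 2.250000/28.500000)*100

92.1053 %


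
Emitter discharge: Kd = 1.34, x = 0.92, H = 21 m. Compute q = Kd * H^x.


q = Kd * H^x = 1.34 * 21^0.92 = 1.34 * 16.460452

22.0570 L/h


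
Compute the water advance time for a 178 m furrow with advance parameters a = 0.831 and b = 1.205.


t = (L/a)^(1/b)
t = (178/0.831)^(1/1.205)
t = 214.199759^(1/1.205)

85.9587 min


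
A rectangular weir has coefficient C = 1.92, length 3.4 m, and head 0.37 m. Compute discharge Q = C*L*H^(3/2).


Q = C * L * H^(3/2) = 1.92 * 3.4 * 0.37^1.5 = 1.92 * 3.4 * 0.225062

1.4692 m^3/s


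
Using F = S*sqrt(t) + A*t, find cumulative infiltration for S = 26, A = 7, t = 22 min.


F = S*sqrt(t) + A*t
F = 26*sqrt(22) + 7*22
F = 26*4.690416 + 154

275.9508 mm


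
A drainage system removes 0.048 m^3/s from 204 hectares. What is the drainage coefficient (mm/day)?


DC = Q * 86400 / (A * 10000) * 1000
DC = 0.048 * 86400 / (204 * 10000) * 1000
DC = 4147200.0000 / 2040000

2.0329 mm/day


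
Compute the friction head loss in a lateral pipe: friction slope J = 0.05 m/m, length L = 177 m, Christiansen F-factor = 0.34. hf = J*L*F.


hf = J * L * F = 0.05 * 177 * 0.34 = 3.0090 m

3.0090 m


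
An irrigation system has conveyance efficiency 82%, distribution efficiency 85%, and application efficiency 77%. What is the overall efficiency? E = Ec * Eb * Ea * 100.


Ec = 0.82, Eb = 0.85, Ea = 0.77
E = 0.82 * 0.85 * 0.77 * 100 = 53.6690%

53.6690 %


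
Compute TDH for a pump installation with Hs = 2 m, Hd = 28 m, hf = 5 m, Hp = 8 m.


TDH = Hs + Hd + hf + Hp = 2 + 28 + 5 + 8 = 43

43 m


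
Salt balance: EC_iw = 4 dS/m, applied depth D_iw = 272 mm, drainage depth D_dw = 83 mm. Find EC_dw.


EC_dw = EC_iw * D_iw / D_dw
EC_dw = 4 * 272 / 83
EC_dw = 1088 / 83

13.1084 dS/m


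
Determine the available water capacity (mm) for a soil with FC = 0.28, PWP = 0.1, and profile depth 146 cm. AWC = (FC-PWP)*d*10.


AWC = (FC - PWP) * d * 10
AWC = (0.28 - 0.1) * 146 * 10
AWC = 0.1800 * 146 * 10

262.8000 mm


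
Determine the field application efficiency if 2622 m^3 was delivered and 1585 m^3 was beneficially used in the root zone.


Ea = V_root / V_field * 100 = 1585 / 2622 * 100 = 60.4500%

60.4500 %


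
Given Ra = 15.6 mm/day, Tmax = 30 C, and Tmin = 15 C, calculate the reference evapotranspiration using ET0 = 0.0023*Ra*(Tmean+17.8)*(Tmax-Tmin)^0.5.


Tmean = (Tmax + Tmin)/2 = (30 + 15)/2 = 22.5
ET0 = 0.0023 * 15.6 * (22.5 + 17.8) * sqrt(30 - 15)
ET0 = 0.0023 * 15.6 * 40.3 * 3.872983

5.6002 mm/day


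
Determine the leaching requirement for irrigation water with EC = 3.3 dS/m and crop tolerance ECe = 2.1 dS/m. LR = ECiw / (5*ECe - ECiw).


LR = ECiw / (5*ECe - ECiw)
LR = 3.3 / (5*2.1 - 3.3)
LR = 3.3 / 7.2000

0.4583


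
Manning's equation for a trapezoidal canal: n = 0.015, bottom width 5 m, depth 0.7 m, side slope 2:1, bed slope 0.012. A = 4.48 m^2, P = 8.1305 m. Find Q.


R = A/P = 4.48/8.1305 = 0.551012
Q = (1/0.015) * 4.48 * 0.551012^(2/3) * 0.012^0.5

21.9896 m^3/s


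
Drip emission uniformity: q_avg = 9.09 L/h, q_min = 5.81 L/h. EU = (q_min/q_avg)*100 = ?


EU = (q_min/q_avg)*100 = (5.81/9.09)*100 = 63.9164%

63.9164 %


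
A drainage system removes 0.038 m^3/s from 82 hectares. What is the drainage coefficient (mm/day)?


DC = Q * 86400 / (A * 10000) * 1000
DC = 0.038 * 86400 / (82 * 10000) * 1000
DC = 3283200.0000 / 820000

4.0039 mm/day


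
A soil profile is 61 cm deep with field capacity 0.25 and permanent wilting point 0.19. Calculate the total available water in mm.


AWC = (FC - PWP) * d * 10
AWC = (0.25 - 0.19) * 61 * 10
AWC = 0.0600 * 61 * 10

36.6000 mm


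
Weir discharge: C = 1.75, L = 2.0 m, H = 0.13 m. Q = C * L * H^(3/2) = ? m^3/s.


Q = C * L * H^(3/2) = 1.75 * 2.0 * 0.13^1.5 = 1.75 * 2.0 * 0.046872

0.1641 m^3/s


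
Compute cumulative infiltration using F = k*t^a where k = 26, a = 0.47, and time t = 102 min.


F = k * t^a = 26 * 102^0.47
F = 26 * 8.791077

228.5680 mm


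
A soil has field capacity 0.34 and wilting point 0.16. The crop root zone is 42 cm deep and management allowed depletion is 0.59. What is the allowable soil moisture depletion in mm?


SMD = (FC - PWP) * d * MAD * 10
SMD = (0.34 - 0.16) * 42 * 0.59 * 10
SMD = 0.1800 * 42 * 0.59 * 10

44.6040 mm


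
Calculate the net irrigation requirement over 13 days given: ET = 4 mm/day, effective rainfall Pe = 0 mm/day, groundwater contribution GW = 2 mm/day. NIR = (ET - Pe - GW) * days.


Daily deficit = ET - Pe - GW = 4 - 0 - 2 = 2 mm/day
NIR = 2 * 13 = 26 mm

26.0000 mm


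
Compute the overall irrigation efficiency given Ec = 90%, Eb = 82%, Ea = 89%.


Ec = 0.9, Eb = 0.82, Ea = 0.89
E = 0.9 * 0.82 * 0.89 * 100 = 65.6820%

65.6820 %


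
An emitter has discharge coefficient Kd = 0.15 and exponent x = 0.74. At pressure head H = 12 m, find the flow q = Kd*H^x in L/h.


q = Kd * H^x = 0.15 * 12^0.74 = 0.15 * 6.289181

0.9434 L/h


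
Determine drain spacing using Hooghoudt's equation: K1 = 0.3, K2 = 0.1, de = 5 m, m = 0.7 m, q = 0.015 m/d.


S^2 = 8*K2*de*m/q + 4*K1*m^2/q
S^2 = 8*0.1*5*0.7/0.015 + 4*0.3*0.7^2/0.015
S = sqrt(225.8667)

15.0289 m


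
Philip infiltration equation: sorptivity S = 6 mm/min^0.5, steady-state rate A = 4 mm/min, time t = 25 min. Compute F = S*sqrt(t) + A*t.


F = S*sqrt(t) + A*t
F = 6*sqrt(25) + 4*25
F = 6*5.000000 + 100

130.0000 mm


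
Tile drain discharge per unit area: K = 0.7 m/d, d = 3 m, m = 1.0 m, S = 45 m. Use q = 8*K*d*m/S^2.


q = 8*K*d*m/S^2
q = 8*0.7*3*1.0/45^2
q = 16.8000 / 2025

0.0083 m/d


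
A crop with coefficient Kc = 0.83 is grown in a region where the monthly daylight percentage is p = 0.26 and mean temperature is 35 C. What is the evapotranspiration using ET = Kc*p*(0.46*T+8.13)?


ET = Kc * p * (0.46*T + 8.13)
ET = 0.83 * 0.26 * (0.46*35 + 8.13)
ET = 0.83 * 0.26 * 24.2300

5.2288 mm/day


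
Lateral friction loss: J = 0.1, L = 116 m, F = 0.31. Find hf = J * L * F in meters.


hf = J * L * F = 0.1 * 116 * 0.31 = 3.5960 m

3.5960 m


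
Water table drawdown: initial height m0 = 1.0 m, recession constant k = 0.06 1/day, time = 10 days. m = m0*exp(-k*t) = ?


m = m0 * exp(-k*t)
m = 1.0 * exp(-0.06 * 10)
m = 1.0 * exp(-0.6000)

0.5488 m


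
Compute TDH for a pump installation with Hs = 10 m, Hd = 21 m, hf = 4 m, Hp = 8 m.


TDH = Hs + Hd + hf + Hp = 10 + 21 + 4 + 8 = 43

43 m


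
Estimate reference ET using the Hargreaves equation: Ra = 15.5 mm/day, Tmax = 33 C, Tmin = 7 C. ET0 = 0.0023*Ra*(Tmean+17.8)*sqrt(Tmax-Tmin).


Tmean = (Tmax + Tmin)/2 = (33 + 7)/2 = 20.0
ET0 = 0.0023 * 15.5 * (20.0 + 17.8) * sqrt(33 - 7)
ET0 = 0.0023 * 15.5 * 37.8 * 5.099020

6.8713 mm/day


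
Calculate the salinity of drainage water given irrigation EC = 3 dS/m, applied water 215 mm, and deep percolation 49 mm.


EC_dw = EC_iw * D_iw / D_dw
EC_dw = 3 * 215 / 49
EC_dw = 645 / 49

13.1633 dS/m


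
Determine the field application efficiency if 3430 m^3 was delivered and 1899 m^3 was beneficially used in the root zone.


Ea = V_root / V_field * 100 = 1899 / 3430 * 100 = 55.3644%

55.3644 %


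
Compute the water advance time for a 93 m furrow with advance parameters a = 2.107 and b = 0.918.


t = (L/a)^(1/b)
t = (93/2.107)^(1/0.918)
t = 44.138586^(1/0.918)

61.9072 min


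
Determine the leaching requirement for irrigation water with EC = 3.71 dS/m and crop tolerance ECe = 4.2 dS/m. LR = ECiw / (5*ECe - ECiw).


LR = ECiw / (5*ECe - ECiw)
LR = 3.71 / (5*4.2 - 3.71)
LR = 3.71 / 17.2900

0.2146


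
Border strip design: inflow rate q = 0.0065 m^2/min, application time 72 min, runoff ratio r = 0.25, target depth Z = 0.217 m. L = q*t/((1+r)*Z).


L = q*t/((1+r)*Z)
L = 0.0065*72/((1+0.25)*0.217)
L = 0.468/0.27125

1.7253 m


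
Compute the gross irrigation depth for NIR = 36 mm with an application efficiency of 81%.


Ea = 81% = 0.81
GID = NIR / Ea = 36 / 0.81 = 44.4444 mm

44.4444 mm


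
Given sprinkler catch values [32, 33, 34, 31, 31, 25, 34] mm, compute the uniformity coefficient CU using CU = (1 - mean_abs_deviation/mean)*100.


mean = 31.428571 mm
MAD = 2.081633 mm
CU = (1 - 2.081633/31.428571)*100

93.3766 %


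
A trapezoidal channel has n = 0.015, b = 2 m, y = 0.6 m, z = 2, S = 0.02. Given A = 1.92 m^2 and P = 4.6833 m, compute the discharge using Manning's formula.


R = A/P = 1.92/4.6833 = 0.409967
Q = (1/0.015) * 1.92 * 0.409967^(2/3) * 0.02^0.5

9.9898 m^3/s


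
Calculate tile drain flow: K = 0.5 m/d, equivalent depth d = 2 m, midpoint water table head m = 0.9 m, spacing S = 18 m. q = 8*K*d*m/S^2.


q = 8*K*d*m/S^2
q = 8*0.5*2*0.9/18^2
q = 7.2000 / 324

0.0222 m/d


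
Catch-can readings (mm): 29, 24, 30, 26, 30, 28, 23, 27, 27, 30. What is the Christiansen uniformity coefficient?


mean = 27.400000 mm
MAD = 2.000000 mm
CU = (1 - 2.000000/27.400000)*100

92.7007 %


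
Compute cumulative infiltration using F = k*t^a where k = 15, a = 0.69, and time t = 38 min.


F = k * t^a = 15 * 38^0.69
F = 15 * 12.304124

184.5619 mm


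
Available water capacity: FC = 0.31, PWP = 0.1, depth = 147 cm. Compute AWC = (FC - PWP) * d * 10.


AWC = (FC - PWP) * d * 10
AWC = (0.31 - 0.1) * 147 * 10
AWC = 0.2100 * 147 * 10

308.7000 mm


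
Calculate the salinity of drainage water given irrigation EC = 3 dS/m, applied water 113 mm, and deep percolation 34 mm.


EC_dw = EC_iw * D_iw / D_dw
EC_dw = 3 * 113 / 34
EC_dw = 339 / 34

9.9706 dS/m


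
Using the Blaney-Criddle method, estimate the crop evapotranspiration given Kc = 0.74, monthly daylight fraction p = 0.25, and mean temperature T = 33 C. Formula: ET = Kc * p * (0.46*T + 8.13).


ET = Kc * p * (0.46*T + 8.13)
ET = 0.74 * 0.25 * (0.46*33 + 8.13)
ET = 0.74 * 0.25 * 23.3100

4.3124 mm/day


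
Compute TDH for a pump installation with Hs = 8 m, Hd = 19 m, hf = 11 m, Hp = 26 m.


TDH = Hs + Hd + hf + Hp = 8 + 19 + 11 + 26 = 64

64 m


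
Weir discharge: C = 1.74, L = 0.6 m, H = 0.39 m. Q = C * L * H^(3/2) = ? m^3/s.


Q = C * L * H^(3/2) = 1.74 * 0.6 * 0.39^1.5 = 1.74 * 0.6 * 0.243555

0.2543 m^3/s


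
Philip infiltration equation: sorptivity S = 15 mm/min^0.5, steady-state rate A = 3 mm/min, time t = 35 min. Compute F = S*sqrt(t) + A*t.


F = S*sqrt(t) + A*t
F = 15*sqrt(35) + 3*35
F = 15*5.916080 + 105

193.7412 mm


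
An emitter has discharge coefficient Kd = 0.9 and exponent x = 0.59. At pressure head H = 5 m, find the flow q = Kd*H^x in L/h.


q = Kd * H^x = 0.9 * 5^0.59 = 0.9 * 2.584594

2.3261 L/h


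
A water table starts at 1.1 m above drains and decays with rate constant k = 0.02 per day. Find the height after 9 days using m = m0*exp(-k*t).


m = m0 * exp(-k*t)
m = 1.1 * exp(-0.02 * 9)
m = 1.1 * exp(-0.1800)

0.9188 m


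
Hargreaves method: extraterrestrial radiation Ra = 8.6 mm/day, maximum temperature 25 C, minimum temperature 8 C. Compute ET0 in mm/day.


Tmean = (Tmax + Tmin)/2 = (25 + 8)/2 = 16.5
ET0 = 0.0023 * 8.6 * (16.5 + 17.8) * sqrt(25 - 8)
ET0 = 0.0023 * 8.6 * 34.3 * 4.123106

2.7973 mm/day


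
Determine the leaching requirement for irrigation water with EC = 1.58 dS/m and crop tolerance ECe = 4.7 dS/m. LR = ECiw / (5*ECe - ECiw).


LR = ECiw / (5*ECe - ECiw)
LR = 1.58 / (5*4.7 - 1.58)
LR = 1.58 / 21.9200

0.0721


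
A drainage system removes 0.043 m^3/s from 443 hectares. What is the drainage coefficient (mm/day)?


DC = Q * 86400 / (A * 10000) * 1000
DC = 0.043 * 86400 / (443 * 10000) * 1000
DC = 3715200.0000 / 4430000

0.8386 mm/day


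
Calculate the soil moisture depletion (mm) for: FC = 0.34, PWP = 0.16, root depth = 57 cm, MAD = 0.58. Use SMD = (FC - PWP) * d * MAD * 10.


SMD = (FC - PWP) * d * MAD * 10
SMD = (0.34 - 0.16) * 57 * 0.58 * 10
SMD = 0.1800 * 57 * 0.58 * 10

59.5080 mm


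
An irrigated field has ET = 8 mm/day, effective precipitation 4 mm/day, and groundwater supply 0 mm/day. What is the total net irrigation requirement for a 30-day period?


Daily deficit = ET - Pe - GW = 8 - 4 - 0 = 4 mm/day
NIR = 4 * 30 = 120 mm

120.0000 mm


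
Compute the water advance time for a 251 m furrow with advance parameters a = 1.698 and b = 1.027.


t = (L/a)^(1/b)
t = (251/1.698)^(1/1.027)
t = 147.820966^(1/1.027)

129.6264 min


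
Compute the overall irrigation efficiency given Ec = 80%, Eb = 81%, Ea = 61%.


Ec = 0.8, Eb = 0.81, Ea = 0.61
E = 0.8 * 0.81 * 0.61 * 100 = 39.5280%

39.5280 %


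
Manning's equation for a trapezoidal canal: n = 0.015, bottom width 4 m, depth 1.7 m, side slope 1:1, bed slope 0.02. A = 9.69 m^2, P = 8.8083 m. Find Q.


R = A/P = 9.69/8.8083 = 1.100099
Q = (1/0.015) * 9.69 * 1.100099^(2/3) * 0.02^0.5

97.3573 m^3/s


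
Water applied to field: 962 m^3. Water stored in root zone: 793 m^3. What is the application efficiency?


Ea = V_root / V_field * 100 = 793 / 962 * 100 = 82.4324%

82.4324 %


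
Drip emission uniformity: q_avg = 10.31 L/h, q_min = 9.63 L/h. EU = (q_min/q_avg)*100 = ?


EU = (q_min/q_avg)*100 = (9.63/10.31)*100 = 93.4045%

93.4045 %


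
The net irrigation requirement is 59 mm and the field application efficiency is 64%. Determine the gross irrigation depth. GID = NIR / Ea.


Ea = 64% = 0.64
GID = NIR / Ea = 59 / 0.64 = 92.1875 mm

92.1875 mm


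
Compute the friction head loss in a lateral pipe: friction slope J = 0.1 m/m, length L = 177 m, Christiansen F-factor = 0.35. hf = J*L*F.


hf = J * L * F = 0.1 * 177 * 0.35 = 6.1950 m

6.1950 m


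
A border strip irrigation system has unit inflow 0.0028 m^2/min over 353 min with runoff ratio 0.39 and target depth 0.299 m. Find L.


L = q*t/((1+r)*Z)
L = 0.0028*353/((1+0.39)*0.299)
L = 0.9884/0.41561

2.3782 m


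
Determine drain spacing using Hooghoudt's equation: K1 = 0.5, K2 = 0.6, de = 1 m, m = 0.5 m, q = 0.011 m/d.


S^2 = 8*K2*de*m/q + 4*K1*m^2/q
S^2 = 8*0.6*1*0.5/0.011 + 4*0.5*0.5^2/0.011
S = sqrt(263.6364)

16.2369 m


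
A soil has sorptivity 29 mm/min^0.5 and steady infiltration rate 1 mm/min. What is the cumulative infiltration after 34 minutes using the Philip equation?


F = S*sqrt(t) + A*t
F = 29*sqrt(34) + 1*34
F = 29*5.830952 + 34

203.0976 mm


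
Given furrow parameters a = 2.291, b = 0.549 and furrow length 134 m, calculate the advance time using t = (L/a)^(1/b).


t = (L/a)^(1/b)
t = (134/2.291)^(1/0.549)
t = 58.489742^(1/0.549)

1654.7196 min


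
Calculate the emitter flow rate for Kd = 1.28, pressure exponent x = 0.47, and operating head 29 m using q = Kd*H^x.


q = Kd * H^x = 1.28 * 29^0.47 = 1.28 * 4.867736

6.2307 L/h


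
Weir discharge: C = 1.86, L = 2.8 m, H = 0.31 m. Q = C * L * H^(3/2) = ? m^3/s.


Q = C * L * H^(3/2) = 1.86 * 2.8 * 0.31^1.5 = 1.86 * 2.8 * 0.172601

0.8989 m^3/s


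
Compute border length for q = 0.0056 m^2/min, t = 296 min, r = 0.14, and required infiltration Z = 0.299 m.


L = q*t/((1+r)*Z)
L = 0.0056*296/((1+0.14)*0.299)
L = 1.6576/0.34086

4.8630 m


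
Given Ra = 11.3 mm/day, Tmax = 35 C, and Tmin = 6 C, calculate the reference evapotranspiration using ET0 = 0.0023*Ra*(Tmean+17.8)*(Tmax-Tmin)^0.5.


Tmean = (Tmax + Tmin)/2 = (35 + 6)/2 = 20.5
ET0 = 0.0023 * 11.3 * (20.5 + 17.8) * sqrt(35 - 6)
ET0 = 0.0023 * 11.3 * 38.3 * 5.385165

5.3605 mm/day


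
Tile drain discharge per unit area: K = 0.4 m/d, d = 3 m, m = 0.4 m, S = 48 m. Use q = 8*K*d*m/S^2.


q = 8*K*d*m/S^2
q = 8*0.4*3*0.4/48^2
q = 3.8400 / 2304

0.0017 m/d


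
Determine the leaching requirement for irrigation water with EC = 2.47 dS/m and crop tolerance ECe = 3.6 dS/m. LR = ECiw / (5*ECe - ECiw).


LR = ECiw / (5*ECe - ECiw)
LR = 2.47 / (5*3.6 - 2.47)
LR = 2.47 / 15.5300

0.1590


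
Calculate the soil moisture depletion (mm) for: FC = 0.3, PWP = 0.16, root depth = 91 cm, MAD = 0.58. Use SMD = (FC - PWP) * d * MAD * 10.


SMD = (FC - PWP) * d * MAD * 10
SMD = (0.3 - 0.16) * 91 * 0.58 * 10
SMD = 0.1400 * 91 * 0.58 * 10

73.8920 mm


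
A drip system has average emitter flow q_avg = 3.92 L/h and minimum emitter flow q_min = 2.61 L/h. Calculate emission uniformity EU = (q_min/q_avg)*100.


EU = (q_min/q_avg)*100 = (2.61/3.92)*100 = 66.5816%

66.5816 %


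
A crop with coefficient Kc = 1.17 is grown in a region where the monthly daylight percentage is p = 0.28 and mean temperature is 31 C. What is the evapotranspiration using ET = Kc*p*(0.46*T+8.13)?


ET = Kc * p * (0.46*T + 8.13)
ET = 1.17 * 0.28 * (0.46*31 + 8.13)
ET = 1.17 * 0.28 * 22.3900

7.3350 mm/day


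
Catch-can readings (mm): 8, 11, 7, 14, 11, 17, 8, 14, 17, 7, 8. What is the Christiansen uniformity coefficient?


mean = 11.090909 mm
MAD = 3.206612 mm
CU = (1 - 3.206612/11.090909)*100

71.0879 %


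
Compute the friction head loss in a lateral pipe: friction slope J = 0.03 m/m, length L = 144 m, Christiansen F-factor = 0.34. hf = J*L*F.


hf = J * L * F = 0.03 * 144 * 0.34 = 1.4688 m

1.4688 m


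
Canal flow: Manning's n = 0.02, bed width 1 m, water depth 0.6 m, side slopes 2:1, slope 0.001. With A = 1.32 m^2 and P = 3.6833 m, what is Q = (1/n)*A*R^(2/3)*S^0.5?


R = A/P = 1.32/3.6833 = 0.358374
Q = (1/0.02) * 1.32 * 0.358374^(2/3) * 0.001^0.5

1.0530 m^3/s


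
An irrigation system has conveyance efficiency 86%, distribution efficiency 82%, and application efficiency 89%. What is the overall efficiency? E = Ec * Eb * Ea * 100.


Ec = 0.86, Eb = 0.82, Ea = 0.89
E = 0.86 * 0.82 * 0.89 * 100 = 62.7628%

62.7628 %


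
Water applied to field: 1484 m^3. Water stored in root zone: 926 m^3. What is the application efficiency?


Ea = V_root / V_field * 100 = 926 / 1484 * 100 = 62.3989%

62.3989 %


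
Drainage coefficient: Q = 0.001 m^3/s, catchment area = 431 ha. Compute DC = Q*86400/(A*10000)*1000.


DC = Q * 86400 / (A * 10000) * 1000
DC = 0.001 * 86400 / (431 * 10000) * 1000
DC = 86400.0000 / 4310000

0.0200 mm/day


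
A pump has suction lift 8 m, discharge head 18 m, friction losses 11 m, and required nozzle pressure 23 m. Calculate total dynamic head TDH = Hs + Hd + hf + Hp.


TDH = Hs + Hd + hf + Hp = 8 + 18 + 11 + 23 = 60

60 m


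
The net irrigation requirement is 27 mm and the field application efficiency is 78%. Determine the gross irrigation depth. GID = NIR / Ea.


Ea = 78% = 0.78
GID = NIR / Ea = 27 / 0.78 = 34.6154 mm

34.6154 mm


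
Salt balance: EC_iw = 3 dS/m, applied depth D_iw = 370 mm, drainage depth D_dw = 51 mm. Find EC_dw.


EC_dw = EC_iw * D_iw / D_dw
EC_dw = 3 * 370 / 51
EC_dw = 1110 / 51

21.7647 dS/m


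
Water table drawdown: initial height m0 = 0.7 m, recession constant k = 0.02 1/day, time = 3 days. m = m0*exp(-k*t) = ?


m = m0 * exp(-k*t)
m = 0.7 * exp(-0.02 * 3)
m = 0.7 * exp(-0.0600)

0.6592 m


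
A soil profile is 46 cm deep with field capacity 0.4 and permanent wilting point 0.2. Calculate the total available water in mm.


AWC = (FC - PWP) * d * 10
AWC = (0.4 - 0.2) * 46 * 10
AWC = 0.2000 * 46 * 10

92.0000 mm


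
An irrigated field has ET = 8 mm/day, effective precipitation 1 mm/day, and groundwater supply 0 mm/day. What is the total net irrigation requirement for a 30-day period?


Daily deficit = ET - Pe - GW = 8 - 1 - 0 = 7 mm/day
NIR = 7 * 30 = 210 mm

210.0000 mm


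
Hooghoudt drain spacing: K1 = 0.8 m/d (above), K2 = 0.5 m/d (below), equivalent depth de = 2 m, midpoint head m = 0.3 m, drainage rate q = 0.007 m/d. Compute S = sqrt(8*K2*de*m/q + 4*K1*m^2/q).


S^2 = 8*K2*de*m/q + 4*K1*m^2/q
S^2 = 8*0.5*2*0.3/0.007 + 4*0.8*0.3^2/0.007
S = sqrt(384.0000)

19.5959 m


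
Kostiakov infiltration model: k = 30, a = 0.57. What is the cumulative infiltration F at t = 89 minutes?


F = k * t^a = 30 * 89^0.57
F = 30 * 12.916722

387.5017 mm


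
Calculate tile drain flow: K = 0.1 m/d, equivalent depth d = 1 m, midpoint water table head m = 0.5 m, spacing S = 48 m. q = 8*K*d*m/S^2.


q = 8*K*d*m/S^2
q = 8*0.1*1*0.5/48^2
q = 0.4000 / 2304

1.7361e-04 m/d


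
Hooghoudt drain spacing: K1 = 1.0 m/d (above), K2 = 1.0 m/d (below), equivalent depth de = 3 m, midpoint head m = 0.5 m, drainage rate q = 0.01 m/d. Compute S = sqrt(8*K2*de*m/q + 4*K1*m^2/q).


S^2 = 8*K2*de*m/q + 4*K1*m^2/q
S^2 = 8*1.0*3*0.5/0.01 + 4*1.0*0.5^2/0.01
S = sqrt(1300.0000)

36.0555 m


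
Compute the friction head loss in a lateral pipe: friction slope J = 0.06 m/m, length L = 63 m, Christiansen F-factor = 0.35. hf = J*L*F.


hf = J * L * F = 0.06 * 63 * 0.35 = 1.3230 m

1.3230 m


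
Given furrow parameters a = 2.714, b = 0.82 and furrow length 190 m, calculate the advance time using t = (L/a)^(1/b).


t = (L/a)^(1/b)
t = (190/2.714)^(1/0.82)
t = 70.007369^(1/0.82)

177.8997 min


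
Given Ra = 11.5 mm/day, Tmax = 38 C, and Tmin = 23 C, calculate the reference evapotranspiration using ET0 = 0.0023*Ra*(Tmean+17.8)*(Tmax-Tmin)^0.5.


Tmean = (Tmax + Tmin)/2 = (38 + 23)/2 = 30.5
ET0 = 0.0023 * 11.5 * (30.5 + 17.8) * sqrt(38 - 23)
ET0 = 0.0023 * 11.5 * 48.3 * 3.872983

4.9479 mm/day


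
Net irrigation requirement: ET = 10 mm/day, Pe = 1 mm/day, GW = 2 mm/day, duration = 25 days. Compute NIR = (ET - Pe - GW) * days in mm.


Daily deficit = ET - Pe - GW = 10 - 1 - 2 = 7 mm/day
NIR = 7 * 25 = 175 mm

175.0000 mm


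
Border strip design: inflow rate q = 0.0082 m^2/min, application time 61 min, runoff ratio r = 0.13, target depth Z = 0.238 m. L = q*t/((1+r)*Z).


L = q*t/((1+r)*Z)
L = 0.0082*61/((1+0.13)*0.238)
L = 0.5002/0.26894

1.8599 m


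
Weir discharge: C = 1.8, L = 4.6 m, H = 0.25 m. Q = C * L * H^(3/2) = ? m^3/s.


Q = C * L * H^(3/2) = 1.8 * 4.6 * 0.25^1.5 = 1.8 * 4.6 * 0.125000

1.0350 m^3/s


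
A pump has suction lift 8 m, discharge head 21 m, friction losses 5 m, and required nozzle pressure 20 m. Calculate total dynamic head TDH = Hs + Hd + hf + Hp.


TDH = Hs + Hd + hf + Hp = 8 + 21 + 5 + 20 = 54

54 m


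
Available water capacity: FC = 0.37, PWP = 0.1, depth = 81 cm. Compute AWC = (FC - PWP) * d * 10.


AWC = (FC - PWP) * d * 10
AWC = (0.37 - 0.1) * 81 * 10
AWC = 0.2700 * 81 * 10

218.7000 mm


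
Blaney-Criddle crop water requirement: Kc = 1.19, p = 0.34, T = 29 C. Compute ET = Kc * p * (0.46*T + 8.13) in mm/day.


ET = Kc * p * (0.46*T + 8.13)
ET = 1.19 * 0.34 * (0.46*29 + 8.13)
ET = 1.19 * 0.34 * 21.4700

8.6868 mm/day


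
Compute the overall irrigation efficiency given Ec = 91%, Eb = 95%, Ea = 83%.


Ec = 0.91, Eb = 0.95, Ea = 0.83
E = 0.91 * 0.95 * 0.83 * 100 = 71.7535%

71.7535 %


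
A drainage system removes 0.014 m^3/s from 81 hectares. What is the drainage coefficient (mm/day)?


DC = Q * 86400 / (A * 10000) * 1000
DC = 0.014 * 86400 / (81 * 10000) * 1000
DC = 1209600.0000 / 810000

1.4933 mm/day


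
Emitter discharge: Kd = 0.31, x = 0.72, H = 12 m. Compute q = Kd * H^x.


q = Kd * H^x = 0.31 * 12^0.72 = 0.31 * 5.984261

1.8551 L/h


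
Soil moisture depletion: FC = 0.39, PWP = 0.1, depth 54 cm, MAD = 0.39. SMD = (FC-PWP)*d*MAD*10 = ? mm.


SMD = (FC - PWP) * d * MAD * 10
SMD = (0.39 - 0.1) * 54 * 0.39 * 10
SMD = 0.2900 * 54 * 0.39 * 10

61.0740 mm


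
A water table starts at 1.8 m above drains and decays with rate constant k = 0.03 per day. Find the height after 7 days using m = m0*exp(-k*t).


m = m0 * exp(-k*t)
m = 1.8 * exp(-0.03 * 7)
m = 1.8 * exp(-0.2100)

1.4591 m


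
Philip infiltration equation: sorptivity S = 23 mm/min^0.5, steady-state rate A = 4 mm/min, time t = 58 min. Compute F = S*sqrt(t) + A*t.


F = S*sqrt(t) + A*t
F = 23*sqrt(58) + 4*58
F = 23*7.615773 + 232

407.1628 mm


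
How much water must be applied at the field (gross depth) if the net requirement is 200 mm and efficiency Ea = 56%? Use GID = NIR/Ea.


Ea = 56% = 0.56
GID = NIR / Ea = 200 / 0.56 = 357.1429 mm

357.1429 mm


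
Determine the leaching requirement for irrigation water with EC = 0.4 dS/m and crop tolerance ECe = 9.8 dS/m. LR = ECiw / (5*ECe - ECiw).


LR = ECiw / (5*ECe - ECiw)
LR = 0.4 / (5*9.8 - 0.4)
LR = 0.4 / 48.6000

0.0082


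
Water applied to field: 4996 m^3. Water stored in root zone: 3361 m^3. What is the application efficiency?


Ea = V_root / V_field * 100 = 3361 / 4996 * 100 = 67.2738%

67.2738 %


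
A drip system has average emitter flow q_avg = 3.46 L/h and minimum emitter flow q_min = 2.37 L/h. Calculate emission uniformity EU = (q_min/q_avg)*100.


EU = (q_min/q_avg)*100 = (2.37/3.46)*100 = 68.4971%

68.4971 %


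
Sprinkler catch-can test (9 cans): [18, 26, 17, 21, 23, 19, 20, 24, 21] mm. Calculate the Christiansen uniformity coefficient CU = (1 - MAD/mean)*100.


mean = 21.000000 mm
MAD = 2.222222 mm
CU = (1 - 2.222222/21.000000)*100

89.4180 %


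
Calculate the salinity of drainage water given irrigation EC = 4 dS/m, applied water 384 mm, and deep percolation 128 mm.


EC_dw = EC_iw * D_iw / D_dw
EC_dw = 4 * 384 / 128
EC_dw = 1536 / 128

12.0000 dS/m


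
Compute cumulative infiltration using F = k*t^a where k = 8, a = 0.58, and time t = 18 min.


F = k * t^a = 8 * 18^0.58
F = 8 * 5.346358

42.7709 mm


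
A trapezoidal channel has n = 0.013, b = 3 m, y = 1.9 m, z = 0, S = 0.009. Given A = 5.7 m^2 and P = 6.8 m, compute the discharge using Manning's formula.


R = A/P = 5.7/6.8 = 0.838235
Q = (1/0.013) * 5.7 * 0.838235^(2/3) * 0.009^0.5

36.9797 m^3/s


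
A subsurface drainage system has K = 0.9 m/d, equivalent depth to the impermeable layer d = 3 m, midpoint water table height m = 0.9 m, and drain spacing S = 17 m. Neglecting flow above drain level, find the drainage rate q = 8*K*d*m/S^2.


q = 8*K*d*m/S^2
q = 8*0.9*3*0.9/17^2
q = 19.4400 / 289

0.0673 m/d


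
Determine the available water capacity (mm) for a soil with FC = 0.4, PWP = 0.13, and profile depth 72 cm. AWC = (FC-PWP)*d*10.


AWC = (FC - PWP) * d * 10
AWC = (0.4 - 0.13) * 72 * 10
AWC = 0.2700 * 72 * 10

194.4000 mm


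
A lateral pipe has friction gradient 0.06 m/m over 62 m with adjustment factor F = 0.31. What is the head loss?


hf = J * L * F = 0.06 * 62 * 0.31 = 1.1532 m

1.1532 m


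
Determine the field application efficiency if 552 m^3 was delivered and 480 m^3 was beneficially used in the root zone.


Ea = V_root / V_field * 100 = 480 / 552 * 100 = 86.9565%

86.9565 %


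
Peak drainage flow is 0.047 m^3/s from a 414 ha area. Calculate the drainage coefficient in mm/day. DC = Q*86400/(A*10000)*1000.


DC = Q * 86400 / (A * 10000) * 1000
DC = 0.047 * 86400 / (414 * 10000) * 1000
DC = 4060800.0000 / 4140000

0.9809 mm/day


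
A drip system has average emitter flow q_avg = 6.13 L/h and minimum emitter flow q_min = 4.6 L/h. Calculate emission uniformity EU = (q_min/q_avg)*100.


EU = (q_min/q_avg)*100 = (4.6/6.13)*100 = 75.0408%

75.0408 %


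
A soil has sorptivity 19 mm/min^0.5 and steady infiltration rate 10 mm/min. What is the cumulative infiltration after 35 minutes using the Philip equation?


F = S*sqrt(t) + A*t
F = 19*sqrt(35) + 10*35
F = 19*5.916080 + 350

462.4055 mm


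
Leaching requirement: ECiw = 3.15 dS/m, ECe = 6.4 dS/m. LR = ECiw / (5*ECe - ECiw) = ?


LR = ECiw / (5*ECe - ECiw)
LR = 3.15 / (5*6.4 - 3.15)
LR = 3.15 / 28.8500

0.1092


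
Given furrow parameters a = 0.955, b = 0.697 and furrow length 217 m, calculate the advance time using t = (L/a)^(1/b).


t = (L/a)^(1/b)
t = (217/0.955)^(1/0.697)
t = 227.225131^(1/0.697)

2403.5636 min


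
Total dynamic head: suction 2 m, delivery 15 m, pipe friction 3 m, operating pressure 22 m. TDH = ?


TDH = Hs + Hd + hf + Hp = 2 + 15 + 3 + 22 = 42

42 m


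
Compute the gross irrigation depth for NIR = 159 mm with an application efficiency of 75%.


Ea = 75% = 0.75
GID = NIR / Ea = 159 / 0.75 = 212.0000 mm

212.0000 mm


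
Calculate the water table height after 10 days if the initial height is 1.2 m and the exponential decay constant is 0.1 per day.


m = m0 * exp(-k*t)
m = 1.2 * exp(-0.1 * 10)
m = 1.2 * exp(-1.0000)

0.4415 m


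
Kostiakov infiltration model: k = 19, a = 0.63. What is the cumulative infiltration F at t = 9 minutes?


F = k * t^a = 19 * 9^0.63
F = 19 * 3.991837

75.8449 mm


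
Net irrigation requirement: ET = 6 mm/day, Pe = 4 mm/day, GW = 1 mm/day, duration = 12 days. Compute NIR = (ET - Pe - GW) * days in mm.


Daily deficit = ET - Pe - GW = 6 - 4 - 1 = 1 mm/day
NIR = 1 * 12 = 12 mm

12.0000 mm
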